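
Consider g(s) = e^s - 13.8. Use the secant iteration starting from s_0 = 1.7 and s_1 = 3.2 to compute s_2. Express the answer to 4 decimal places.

2.3553

g(1.7) = -8.326053, g(3.2) = 10.732530
s_2 = 3.200000 − 10.732530·(3.200000 − 1.700000) / (10.732530 − (-8.326053)) = 3.200000 − (16.098795)/(19.058583) = 2.355299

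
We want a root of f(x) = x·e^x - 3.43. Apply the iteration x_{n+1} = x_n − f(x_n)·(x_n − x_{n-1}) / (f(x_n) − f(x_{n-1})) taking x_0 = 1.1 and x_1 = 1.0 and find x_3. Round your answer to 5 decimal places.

1.11943

f(1.1) = -0.1254174, f(1.0) = -0.7117182
x_2 = 1.0000000 − (-0.7117182)·(1.0000000 − 1.1000000) / (-0.7117182 − (-0.1254174)) = 1.0000000 − (0.0711718)/(-0.5863008) = 1.1213913
f(1.1213913) = 0.0116859
x_3 = 1.1213913 − 0.0116859·(1.1213913 − 1.0000000) / (0.0116859 − (-0.7117182)) = 1.1213913 − (0.0014186)/(0.7234041) = 1.1194303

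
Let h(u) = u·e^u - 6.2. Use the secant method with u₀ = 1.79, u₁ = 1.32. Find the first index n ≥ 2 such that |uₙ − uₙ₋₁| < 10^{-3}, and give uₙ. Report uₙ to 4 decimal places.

n = 5, uₙ = 1.4518

h(1.79) = 4.521120, h(1.32) = -1.258684
u₂ = 1.320000 − (-1.258684)·(-0.470000)/(-5.779804) = 1.422353;  |Δ| = 0.102353
h(1.422353) = -0.301690
u₃ = 1.422353 − (-0.301690)·(0.102353)/(0.956994) = 1.454620;  |Δ| = 0.032267
h(1.454620) = 0.029925
u₄ = 1.454620 − 0.029925·(0.032267)/(0.331615) = 1.451708;  |Δ| = 0.002912
h(1.451708) = -0.000623
u₅ = 1.451708 − (-0.000623)·(-0.002912)/(-0.030548) = 1.451767;  |Δ| = 0.000059
|u₅ − u₄| = 0.000059 < 10^{-3}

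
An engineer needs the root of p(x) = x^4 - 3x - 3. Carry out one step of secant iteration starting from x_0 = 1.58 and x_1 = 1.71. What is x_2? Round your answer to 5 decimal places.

1.68166

p(1.58) = -1.5079870, p(1.71) = 0.4203608
x_2 = 1.7100000 − 0.4203608·(1.7100000 − 1.5800000) / (0.4203608 − (-1.5079870)) = 1.7100000 − (0.0546469)/(1.9283478) = 1.6816613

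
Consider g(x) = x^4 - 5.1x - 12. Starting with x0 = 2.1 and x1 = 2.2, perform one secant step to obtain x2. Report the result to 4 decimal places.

2.1941

g(2.1) = -3.261900, g(2.2) = 0.205600
x2 = 2.200000 − 0.205600·(2.200000 − 2.100000) / (0.205600 − (-3.261900)) = 2.200000 − (0.020560)/(3.467500) = 2.194071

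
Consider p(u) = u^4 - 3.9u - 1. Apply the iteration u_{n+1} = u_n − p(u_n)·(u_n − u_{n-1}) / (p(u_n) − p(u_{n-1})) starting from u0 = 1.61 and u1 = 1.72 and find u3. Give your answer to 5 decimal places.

p(1.61) = -0.5600176, p(1.72) = 1.0441306
u2 = 1.7200000 − 1.0441306·(1.7200000 − 1.6100000) / (1.0441306 − (-0.5600176)) = 1.7200000 − (0.1148544)/(1.6041481) = 1.6484016
p(1.6484016) = -0.0454384
u3 = 1.6484016 − (-0.0454384)·(1.6484016 − 1.7200000) / (-0.0454384 − 1.0441306) = 1.6484016 − (0.0032533)/(-1.0895690) = 1.6513875

1.65139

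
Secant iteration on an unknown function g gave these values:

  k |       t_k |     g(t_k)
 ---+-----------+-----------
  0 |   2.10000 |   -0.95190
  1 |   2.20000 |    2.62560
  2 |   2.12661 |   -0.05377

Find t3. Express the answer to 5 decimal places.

2.12808

t3 = 2.12661 − (-0.05377)·(2.12661 − 2.20000) / (-0.05377 − 2.62560)
   = 2.12661 − (0.0039462)/(-2.6793700) = 2.1280828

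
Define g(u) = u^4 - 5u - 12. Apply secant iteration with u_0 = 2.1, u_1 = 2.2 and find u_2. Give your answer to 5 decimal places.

g(2.1) = -3.0519000, g(2.2) = 0.4256000
u_2 = 2.2000000 − 0.4256000·(2.2000000 − 2.1000000) / (0.4256000 − (-3.0519000)) = 2.2000000 − (0.0425600)/(3.4775000) = 2.1877613

2.18776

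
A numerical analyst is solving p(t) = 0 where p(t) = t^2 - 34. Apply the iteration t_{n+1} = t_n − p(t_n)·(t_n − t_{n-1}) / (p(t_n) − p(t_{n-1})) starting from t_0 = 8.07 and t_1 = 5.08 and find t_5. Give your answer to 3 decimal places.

5.831

p(8.07) = 31.12490, p(5.08) = -8.19360
t_2 = 5.08000 − (-8.19360)·(5.08000 − 8.07000) / (-8.19360 − 31.12490) = 5.08000 − (24.49886)/(-39.31850) = 5.70309
p(5.70309) = -1.47479
t_3 = 5.70309 − (-1.47479)·(5.70309 − 5.08000) / (-1.47479 − (-8.19360)) = 5.70309 − (-0.91893)/(6.71881) = 5.83986
p(5.83986) = 0.10392
t_4 = 5.83986 − 0.10392·(5.83986 − 5.70309) / (0.10392 − (-1.47479)) = 5.83986 − (0.01421)/(1.57872) = 5.83085
p(5.83085) = -0.00115
t_5 = 5.83085 − (-0.00115)·(5.83085 − 5.83986) / (-0.00115 − 0.10392) = 5.83085 − (0.00001)/(-0.10508) = 5.83095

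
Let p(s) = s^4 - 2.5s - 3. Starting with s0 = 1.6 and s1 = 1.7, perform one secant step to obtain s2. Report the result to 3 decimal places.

1.629

p(1.6) = -0.44640, p(1.7) = 1.10210
s2 = 1.70000 − 1.10210·(1.70000 − 1.60000) / (1.10210 − (-0.44640)) = 1.70000 − (0.11021)/(1.54850) = 1.62883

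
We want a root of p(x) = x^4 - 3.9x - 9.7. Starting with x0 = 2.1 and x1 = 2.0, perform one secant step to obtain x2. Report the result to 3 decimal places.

p(2.1) = 1.55810, p(2.0) = -1.50000
x2 = 2.00000 − (-1.50000)·(2.00000 − 2.10000) / (-1.50000 − 1.55810) = 2.00000 − (0.15000)/(-3.05810) = 2.04905

2.049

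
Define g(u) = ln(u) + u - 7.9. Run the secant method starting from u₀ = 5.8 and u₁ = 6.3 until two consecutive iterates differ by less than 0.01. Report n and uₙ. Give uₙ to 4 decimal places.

g(5.8) = -0.342142, g(6.3) = 0.240550
u₂ = 6.300000 − 0.240550·(0.500000)/(0.582692) = 6.093588;  |Δ| = 0.206412
g(6.093588) = 0.000825
u₃ = 6.093588 − 0.000825·(-0.206412)/(-0.239725) = 6.092878;  |Δ| = 0.000710
|u₃ − u₂| = 0.000710 < 0.01

n = 3, uₙ = 6.0929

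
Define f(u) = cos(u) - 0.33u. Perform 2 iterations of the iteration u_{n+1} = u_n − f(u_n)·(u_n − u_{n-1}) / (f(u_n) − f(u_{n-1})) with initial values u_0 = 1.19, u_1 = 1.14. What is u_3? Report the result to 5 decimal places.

1.17324

f(1.19) = -0.0210401, f(1.14) = 0.0413945
u_2 = 1.1400000 − 0.0413945·(1.1400000 − 1.1900000) / (0.0413945 − (-0.0210401)) = 1.1400000 − (-0.0020697)/(0.0624346) = 1.1731503
f(1.1731503) = 0.0001095
u_3 = 1.1731503 − 0.0001095·(1.1731503 − 1.1400000) / (0.0001095 − 0.0413945) = 1.1731503 − (0.0000036)/(-0.0412850) = 1.1732382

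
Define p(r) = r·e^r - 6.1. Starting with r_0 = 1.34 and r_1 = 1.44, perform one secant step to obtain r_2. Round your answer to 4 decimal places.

p(1.34) = -0.982482, p(1.44) = -0.022198
r_2 = 1.440000 − (-0.022198)·(1.440000 − 1.340000) / (-0.022198 − (-0.982482)) = 1.440000 − (-0.002220)/(0.960284) = 1.442312

1.4423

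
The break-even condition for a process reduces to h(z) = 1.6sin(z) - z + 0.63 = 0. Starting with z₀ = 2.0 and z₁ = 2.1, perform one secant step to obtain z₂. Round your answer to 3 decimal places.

h(2.0) = 0.08488, h(2.1) = -0.08887
z₂ = 2.10000 − (-0.08887)·(2.10000 − 2.00000) / (-0.08887 − 0.08488) = 2.10000 − (-0.00889)/(-0.17374) = 2.04885

2.049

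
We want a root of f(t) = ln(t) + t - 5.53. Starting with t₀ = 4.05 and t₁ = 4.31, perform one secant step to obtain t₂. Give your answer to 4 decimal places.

f(4.05) = -0.081283, f(4.31) = 0.240938
t₂ = 4.310000 − 0.240938·(4.310000 − 4.050000) / (0.240938 − (-0.081283)) = 4.310000 − (0.062644)/(0.322221) = 4.115587

4.1156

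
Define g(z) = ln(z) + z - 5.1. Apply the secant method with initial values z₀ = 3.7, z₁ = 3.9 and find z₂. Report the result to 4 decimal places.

g(3.7) = -0.091667, g(3.9) = 0.160977
z₂ = 3.900000 − 0.160977·(3.900000 − 3.700000) / (0.160977 − (-0.091667)) = 3.900000 − (0.032195)/(0.252644) = 3.772566

3.7726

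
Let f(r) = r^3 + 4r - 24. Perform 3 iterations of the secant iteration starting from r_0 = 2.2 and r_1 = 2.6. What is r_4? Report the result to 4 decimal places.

f(2.2) = -4.552000, f(2.6) = 3.976000
r_2 = 2.600000 − 3.976000·(2.600000 − 2.200000) / (3.976000 − (-4.552000)) = 2.600000 − (1.590400)/(8.528000) = 2.413508
f(2.413508) = -0.287224
r_3 = 2.413508 − (-0.287224)·(2.413508 − 2.600000) / (-0.287224 − 3.976000) = 2.413508 − (0.053565)/(-4.263224) = 2.426073
f(2.426073) = -0.016258
r_4 = 2.426073 − (-0.016258)·(2.426073 − 2.413508) / (-0.016258 − (-0.287224)) = 2.426073 − (-0.000204)/(0.270966) = 2.426827

2.4268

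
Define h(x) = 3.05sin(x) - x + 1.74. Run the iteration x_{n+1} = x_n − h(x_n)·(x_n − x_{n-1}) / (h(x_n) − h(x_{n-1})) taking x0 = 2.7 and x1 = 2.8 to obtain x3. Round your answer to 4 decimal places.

h(2.7) = 0.343509, h(2.8) = -0.038286
x2 = 2.800000 − (-0.038286)·(2.800000 − 2.700000) / (-0.038286 − 0.343509) = 2.800000 − (-0.003829)/(-0.381795) = 2.789972
h(2.789972) = 0.000508
x3 = 2.789972 − 0.000508·(2.789972 − 2.800000) / (0.000508 − (-0.038286)) = 2.789972 − (-0.000005)/(0.038794) = 2.790103

2.7901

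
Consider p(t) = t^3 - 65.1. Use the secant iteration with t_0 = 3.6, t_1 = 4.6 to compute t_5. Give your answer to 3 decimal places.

4.023

p(3.6) = -18.44400, p(4.6) = 32.23600
t_2 = 4.60000 − 32.23600·(4.60000 − 3.60000) / (32.23600 − (-18.44400)) = 4.60000 − (32.23600)/(50.68000) = 3.96393
p(3.96393) = -2.81577
t_3 = 3.96393 − (-2.81577)·(3.96393 − 4.60000) / (-2.81577 − 32.23600) = 3.96393 − (1.79102)/(-35.05177) = 4.01503
p(4.01503) = -0.37599
t_4 = 4.01503 − (-0.37599)·(4.01503 − 3.96393) / (-0.37599 − (-2.81577)) = 4.01503 − (-0.01921)/(2.43978) = 4.02290
p(4.02290) = 0.00557
t_5 = 4.02290 − 0.00557·(4.02290 − 4.01503) / (0.00557 − (-0.37599)) = 4.02290 − (0.00004)/(0.38156) = 4.02279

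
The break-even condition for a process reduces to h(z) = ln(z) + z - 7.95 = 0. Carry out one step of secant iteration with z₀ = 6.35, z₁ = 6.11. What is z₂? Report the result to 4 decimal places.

6.1359

h(6.35) = 0.248455, h(6.11) = -0.030073
z₂ = 6.110000 − (-0.030073)·(6.110000 − 6.350000) / (-0.030073 − 0.248455) = 6.110000 − (0.007218)/(-0.278528) = 6.135913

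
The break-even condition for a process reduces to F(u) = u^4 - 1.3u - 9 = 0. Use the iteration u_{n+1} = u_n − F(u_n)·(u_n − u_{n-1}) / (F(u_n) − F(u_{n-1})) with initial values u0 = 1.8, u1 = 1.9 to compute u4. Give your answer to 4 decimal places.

1.8370

F(1.8) = -0.842400, F(1.9) = 1.562100
u2 = 1.900000 − 1.562100·(1.900000 − 1.800000) / (1.562100 − (-0.842400)) = 1.900000 − (0.156210)/(2.404500) = 1.835034
F(1.835034) = -0.046492
u3 = 1.835034 − (-0.046492)·(1.835034 − 1.900000) / (-0.046492 − 1.562100) = 1.835034 − (0.003020)/(-1.608592) = 1.836912
F(1.836912) = -0.002452
u4 = 1.836912 − (-0.002452)·(1.836912 − 1.835034) / (-0.002452 − (-0.046492)) = 1.836912 − (-0.000005)/(0.044040) = 1.837017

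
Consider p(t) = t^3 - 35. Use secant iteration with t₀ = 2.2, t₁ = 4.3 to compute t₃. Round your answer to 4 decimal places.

3.1818

p(2.2) = -24.352000, p(4.3) = 44.507000
t₂ = 4.300000 − 44.507000·(4.300000 − 2.200000) / (44.507000 − (-24.352000)) = 4.300000 − (93.464700)/(68.859000) = 2.942665
p(2.942665) = -9.518636
t₃ = 2.942665 − (-9.518636)·(2.942665 − 4.300000) / (-9.518636 − 44.507000) = 2.942665 − (12.919974)/(-54.025636) = 3.181811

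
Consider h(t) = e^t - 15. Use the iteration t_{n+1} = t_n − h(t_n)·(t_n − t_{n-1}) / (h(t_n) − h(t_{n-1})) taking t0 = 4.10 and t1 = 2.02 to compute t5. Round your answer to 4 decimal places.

2.7054

h(4.10) = 45.340288, h(2.02) = -7.461675
t2 = 2.020000 − (-7.461675)·(2.020000 − 4.100000) / (-7.461675 − 45.340288) = 2.020000 − (15.520284)/(-52.801963) = 2.313934
h(2.313934) = -4.885866
t3 = 2.313934 − (-4.885866)·(2.313934 − 2.020000) / (-4.885866 − (-7.461675)) = 2.313934 − (-1.436121)/(2.575809) = 2.871476
h(2.871476) = 2.663065
t4 = 2.871476 − 2.663065·(2.871476 − 2.313934) / (2.663065 − (-4.885866)) = 2.871476 − (1.484770)/(7.548931) = 2.674790
h(2.674790) = -0.490704
t5 = 2.674790 − (-0.490704)·(2.674790 − 2.871476) / (-0.490704 − 2.663065) = 2.674790 − (0.096515)/(-3.153768) = 2.705393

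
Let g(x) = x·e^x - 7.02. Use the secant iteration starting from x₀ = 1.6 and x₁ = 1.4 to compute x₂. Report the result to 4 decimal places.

1.5195

g(1.6) = 0.904852, g(1.4) = -1.342720
x₂ = 1.400000 − (-1.342720)·(1.400000 − 1.600000) / (-1.342720 − 0.904852) = 1.400000 − (0.268544)/(-2.247572) = 1.519482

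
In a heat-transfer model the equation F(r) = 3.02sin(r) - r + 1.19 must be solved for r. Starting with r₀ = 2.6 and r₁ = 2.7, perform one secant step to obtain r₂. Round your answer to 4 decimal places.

2.6401

F(2.6) = 0.146814, F(2.7) = -0.219313
r₂ = 2.700000 − (-0.219313)·(2.700000 − 2.600000) / (-0.219313 − 0.146814) = 2.700000 − (-0.021931)/(-0.366127) = 2.640099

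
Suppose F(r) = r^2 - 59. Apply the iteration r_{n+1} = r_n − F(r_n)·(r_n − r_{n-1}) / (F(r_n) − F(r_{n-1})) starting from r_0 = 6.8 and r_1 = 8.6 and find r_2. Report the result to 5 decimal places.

7.62857

F(6.8) = -12.7600000, F(8.6) = 14.9600000
r_2 = 8.6000000 − 14.9600000·(8.6000000 − 6.8000000) / (14.9600000 − (-12.7600000)) = 8.6000000 − (26.9280000)/(27.7200000) = 7.6285714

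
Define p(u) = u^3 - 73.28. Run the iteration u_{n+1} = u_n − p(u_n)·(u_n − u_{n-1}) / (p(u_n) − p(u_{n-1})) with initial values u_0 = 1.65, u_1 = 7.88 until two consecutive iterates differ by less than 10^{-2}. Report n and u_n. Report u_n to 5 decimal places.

n = 8, u_n = 4.18467

p(1.65) = -68.7878750, p(7.88) = 416.0238720
u_2 = 7.8800000 − 416.0238720·(6.2300000)/(484.8117470) = 2.5339482;  |Δ| = 5.3460518
p(2.5339482) = -57.0097889
u_3 = 2.5339482 − (-57.0097889)·(-5.3460518)/(-473.0336609) = 3.1782518;  |Δ| = 0.6443036
p(3.1782518) = -41.1755753
u_4 = 3.1782518 − (-41.1755753)·(0.6443036)/(15.8342136) = 4.8537105;  |Δ| = 1.6754587
p(4.8537105) = 41.0661637
u_5 = 4.8537105 − 41.0661637·(1.6754587)/(82.2417389) = 4.0170956;  |Δ| = 0.8366149
p(4.0170956) = -8.4558989
u_6 = 4.0170956 − (-8.4558989)·(-0.8366149)/(-49.5220626) = 4.1599477;  |Δ| = 0.1428521
p(4.1599477) = -1.2914190
u_7 = 4.1599477 − (-1.2914190)·(0.1428521)/(7.1644799) = 4.1856972;  |Δ| = 0.0257495
p(4.1856972) = 0.0536717
u_8 = 4.1856972 − 0.0536717·(0.0257495)/(1.3450907) = 4.1846698;  |Δ| = 0.0010275
|u_8 − u_7| = 0.0010275 < 10^{-2}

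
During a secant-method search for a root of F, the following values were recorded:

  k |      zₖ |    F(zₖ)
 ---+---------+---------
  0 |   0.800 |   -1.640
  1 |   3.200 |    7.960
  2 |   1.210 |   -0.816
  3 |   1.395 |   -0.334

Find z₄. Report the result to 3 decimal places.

1.523

z₄ = 1.395 − (-0.334)·(1.395 − 1.210) / (-0.334 − (-0.816))
   = 1.395 − (-0.06179)/(0.48200) = 1.52320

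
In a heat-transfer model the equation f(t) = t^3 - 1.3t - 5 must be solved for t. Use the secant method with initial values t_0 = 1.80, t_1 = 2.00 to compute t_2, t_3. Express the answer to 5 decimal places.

1.95807, 1.96172

f(1.80) = -1.5080000, f(2.00) = 0.4000000
t_2 = 2.0000000 − 0.4000000·(2.0000000 − 1.8000000) / (0.4000000 − (-1.5080000)) = 2.0000000 − (0.0800000)/(1.9080000) = 1.9580713
f(1.9580713) = -0.0381629
t_3 = 1.9580713 − (-0.0381629)·(1.9580713 − 2.0000000) / (-0.0381629 − 0.4000000) = 1.9580713 − (0.0016001)/(-0.4381629) = 1.9617232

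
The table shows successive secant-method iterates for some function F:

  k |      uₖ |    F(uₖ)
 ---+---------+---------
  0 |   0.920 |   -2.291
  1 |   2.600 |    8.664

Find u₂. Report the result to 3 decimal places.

1.271

u₂ = 2.600 − 8.664·(2.600 − 0.920) / (8.664 − (-2.291))
   = 2.600 − (14.55552)/(10.95500) = 1.27134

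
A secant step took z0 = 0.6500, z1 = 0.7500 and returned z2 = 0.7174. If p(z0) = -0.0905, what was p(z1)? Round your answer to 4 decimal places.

0.0438

The secant line through (0.6500, -0.0905) and (0.7500, p(z1)) crosses zero at z2 = 0.7174.
So (0.6500, -0.0905), (0.7500, p(z1)), (0.7174, 0) are collinear:
p(z1) = -0.0905 · (0.7500 − 0.7174) / (0.6500 − 0.7174) = -0.0905 · (0.032600)/(-0.067400) = 0.043773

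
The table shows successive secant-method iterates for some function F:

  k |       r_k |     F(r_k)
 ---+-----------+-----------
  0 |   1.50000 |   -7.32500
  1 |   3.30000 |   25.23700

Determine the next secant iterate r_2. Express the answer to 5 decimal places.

1.90492

r_2 = 3.30000 − 25.23700·(3.30000 − 1.50000) / (25.23700 − (-7.32500))
   = 3.30000 − (45.4266000)/(32.5620000) = 1.9049198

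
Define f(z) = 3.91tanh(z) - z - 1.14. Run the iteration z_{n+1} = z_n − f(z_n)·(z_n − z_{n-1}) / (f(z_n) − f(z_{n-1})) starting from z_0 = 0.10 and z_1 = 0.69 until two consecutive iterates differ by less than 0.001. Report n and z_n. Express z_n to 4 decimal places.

f(0.10) = -0.850298, f(0.69) = 0.508110
z_2 = 0.690000 − 0.508110·(0.590000)/(1.358408) = 0.469312;  |Δ| = 0.220688
f(0.469312) = 0.101873
z_3 = 0.469312 − 0.101873·(-0.220688)/(-0.406237) = 0.413969;  |Δ| = 0.055342
f(0.413969) = -0.021883
z_4 = 0.413969 − (-0.021883)·(-0.055342)/(-0.123756) = 0.423755;  |Δ| = 0.009786
f(0.423755) = 0.000594
z_5 = 0.423755 − 0.000594·(0.009786)/(0.022478) = 0.423497;  |Δ| = 0.000259
|z_5 − z_4| = 0.000259 < 0.001

n = 5, z_n = 0.4235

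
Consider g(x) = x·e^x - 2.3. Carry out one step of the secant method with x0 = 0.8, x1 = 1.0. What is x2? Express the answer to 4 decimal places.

0.9108

g(0.8) = -0.519567, g(1.0) = 0.418282
x2 = 1.000000 − 0.418282·(1.000000 − 0.800000) / (0.418282 − (-0.519567)) = 1.000000 − (0.083656)/(0.937849) = 0.910800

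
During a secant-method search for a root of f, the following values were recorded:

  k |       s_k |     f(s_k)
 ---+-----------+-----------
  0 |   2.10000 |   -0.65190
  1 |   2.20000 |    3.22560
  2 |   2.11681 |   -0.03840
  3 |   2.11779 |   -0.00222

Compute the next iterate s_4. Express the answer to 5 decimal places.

2.11785

s_4 = 2.11779 − (-0.00222)·(2.11779 − 2.11681) / (-0.00222 − (-0.03840))
   = 2.11779 − (-0.0000022)/(0.0361800) = 2.1178501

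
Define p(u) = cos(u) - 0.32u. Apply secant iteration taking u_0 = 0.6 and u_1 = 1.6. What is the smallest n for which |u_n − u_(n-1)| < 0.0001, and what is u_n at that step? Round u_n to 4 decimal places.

n = 5, u_n = 1.1827

p(0.6) = 0.633336, p(1.6) = -0.541200
u_2 = 1.600000 − (-0.541200)·(1.000000)/(-1.174535) = 1.139222;  |Δ| = 0.460778
p(1.139222) = 0.053750
u_3 = 1.139222 − 0.053750·(-0.460778)/(0.594949) = 1.180851;  |Δ| = 0.041628
p(1.180851) = 0.002266
u_4 = 1.180851 − 0.002266·(0.041628)/(-0.051484) = 1.182683;  |Δ| = 0.001832
p(1.182683) = -0.000016
u_5 = 1.182683 − (-0.000016)·(0.001832)/(-0.002282) = 1.182670;  |Δ| = 0.000013
|u_5 − u_4| = 0.000013 < 0.0001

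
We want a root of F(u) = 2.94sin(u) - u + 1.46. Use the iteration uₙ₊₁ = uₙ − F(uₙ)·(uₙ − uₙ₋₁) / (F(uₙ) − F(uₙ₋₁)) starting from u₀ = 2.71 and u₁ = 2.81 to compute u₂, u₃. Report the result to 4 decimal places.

F(2.71) = -0.020145, F(2.81) = -0.392885
u₂ = 2.810000 − (-0.392885)·(2.810000 − 2.710000) / (-0.392885 − (-0.020145)) = 2.810000 − (-0.039288)/(-0.372740) = 2.704595
F(2.704595) = -0.000326
u₃ = 2.704595 − (-0.000326)·(2.704595 − 2.810000) / (-0.000326 − (-0.392885)) = 2.704595 − (0.000034)/(0.392559) = 2.704508

2.7046, 2.7045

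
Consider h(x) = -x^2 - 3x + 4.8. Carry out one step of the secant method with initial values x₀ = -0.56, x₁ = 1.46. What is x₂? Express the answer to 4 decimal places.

h(-0.56) = 6.166400, h(1.46) = -1.711600
x₂ = 1.460000 − (-1.711600)·(1.460000 − (-0.560000)) / (-1.711600 − 6.166400) = 1.460000 − (-3.457432)/(-7.878000) = 1.021128

1.0211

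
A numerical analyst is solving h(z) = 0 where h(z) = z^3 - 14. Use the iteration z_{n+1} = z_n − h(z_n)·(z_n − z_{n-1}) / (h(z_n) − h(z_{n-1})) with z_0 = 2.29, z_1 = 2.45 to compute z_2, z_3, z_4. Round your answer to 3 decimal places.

2.408, 2.410, 2.410

h(2.29) = -1.99101, h(2.45) = 0.70613
z_2 = 2.45000 − 0.70613·(2.45000 − 2.29000) / (0.70613 − (-1.99101)) = 2.45000 − (0.11298)/(2.69714) = 2.40811
h(2.40811) = -0.03537
z_3 = 2.40811 − (-0.03537)·(2.40811 − 2.45000) / (-0.03537 − 0.70613) = 2.40811 − (0.00148)/(-0.74149) = 2.41011
h(2.41011) = -0.00058
z_4 = 2.41011 − (-0.00058)·(2.41011 − 2.40811) / (-0.00058 − (-0.03537)) = 2.41011 − (0.00000)/(0.03479) = 2.41014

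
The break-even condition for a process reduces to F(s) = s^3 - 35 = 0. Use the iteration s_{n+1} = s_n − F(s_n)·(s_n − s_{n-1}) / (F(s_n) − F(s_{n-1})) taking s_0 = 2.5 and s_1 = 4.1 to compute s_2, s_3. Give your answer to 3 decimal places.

F(2.5) = -19.37500, F(4.1) = 33.92100
s_2 = 4.10000 − 33.92100·(4.10000 − 2.50000) / (33.92100 − (-19.37500)) = 4.10000 − (54.27360)/(53.29600) = 3.08166
F(3.08166) = -5.73470
s_3 = 3.08166 − (-5.73470)·(3.08166 − 4.10000) / (-5.73470 − 33.92100) = 3.08166 − (5.83989)/(-39.65570) = 3.22892

3.082, 3.229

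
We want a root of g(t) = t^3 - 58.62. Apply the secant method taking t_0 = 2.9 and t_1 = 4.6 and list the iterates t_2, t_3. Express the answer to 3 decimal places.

g(2.9) = -34.23100, g(4.6) = 38.71600
t_2 = 4.60000 − 38.71600·(4.60000 − 2.90000) / (38.71600 − (-34.23100)) = 4.60000 − (65.81720)/(72.94700) = 3.69774
g(3.69774) = -8.05978
t_3 = 3.69774 − (-8.05978)·(3.69774 − 4.60000) / (-8.05978 − 38.71600) = 3.69774 − (7.27203)/(-46.77578) = 3.85321

3.698, 3.853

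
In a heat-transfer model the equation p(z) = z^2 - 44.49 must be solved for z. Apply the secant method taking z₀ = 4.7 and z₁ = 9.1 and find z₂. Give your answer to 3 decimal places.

p(4.7) = -22.40000, p(9.1) = 38.32000
z₂ = 9.10000 − 38.32000·(9.10000 − 4.70000) / (38.32000 − (-22.40000)) = 9.10000 − (168.60800)/(60.72000) = 6.32319

6.323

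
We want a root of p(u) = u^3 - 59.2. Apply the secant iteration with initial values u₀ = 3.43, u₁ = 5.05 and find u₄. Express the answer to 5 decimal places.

3.89837

p(3.43) = -18.8463930, p(5.05) = 69.5876250
u₂ = 5.0500000 − 69.5876250·(5.0500000 − 3.4300000) / (69.5876250 − (-18.8463930)) = 5.0500000 − (112.7319525)/(88.4340180) = 3.7752422
p(3.7752422) = -5.3935346
u₃ = 3.7752422 − (-5.3935346)·(3.7752422 − 5.0500000) / (-5.3935346 − 69.5876250) = 3.7752422 − (6.8754502)/(-74.9811596) = 3.8669379
p(3.8669379) = -1.3768694
u₄ = 3.8669379 − (-1.3768694)·(3.8669379 − 3.7752422) / (-1.3768694 − (-5.3935346)) = 3.8669379 − (-0.1262530)/(4.0166652) = 3.8983702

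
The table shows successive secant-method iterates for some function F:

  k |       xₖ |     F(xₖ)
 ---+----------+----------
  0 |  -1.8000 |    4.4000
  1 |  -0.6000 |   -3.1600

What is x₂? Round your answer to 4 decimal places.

x₂ = -0.6000 − (-3.1600)·(-0.6000 − (-1.8000)) / (-3.1600 − 4.4000)
   = -0.6000 − (-3.792000)/(-7.560000) = -1.101587

-1.1016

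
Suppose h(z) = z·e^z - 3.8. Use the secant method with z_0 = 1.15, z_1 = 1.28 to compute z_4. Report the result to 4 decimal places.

h(1.15) = -0.168078, h(1.28) = 0.803699
z_2 = 1.280000 − 0.803699·(1.280000 − 1.150000) / (0.803699 − (-0.168078)) = 1.280000 − (0.104481)/(0.971777) = 1.172485
h(1.172485) = -0.012864
z_3 = 1.172485 − (-0.012864)·(1.172485 − 1.280000) / (-0.012864 − 0.803699) = 1.172485 − (0.001383)/(-0.816563) = 1.174179
h(1.174179) = -0.000964
z_4 = 1.174179 − (-0.000964)·(1.174179 − 1.172485) / (-0.000964 − (-0.012864)) = 1.174179 − (-0.000002)/(0.011901) = 1.174316

1.1743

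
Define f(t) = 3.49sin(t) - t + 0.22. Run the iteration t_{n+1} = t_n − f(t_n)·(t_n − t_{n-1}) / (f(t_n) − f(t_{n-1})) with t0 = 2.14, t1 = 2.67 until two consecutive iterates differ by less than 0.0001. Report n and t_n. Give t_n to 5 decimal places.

n = 5, t_n = 2.44886

f(2.14) = 1.0197332, f(2.67) = -0.8644732
t2 = 2.6700000 − (-0.8644732)·(0.5300000)/(-1.8842064) = 2.4268362;  |Δ| = 0.2431638
f(2.4268362) = 0.0806267
t3 = 2.4268362 − 0.0806267·(-0.2431638)/(0.9450999) = 2.4475806;  |Δ| = 0.0207444
f(2.4475806) = 0.0047154
t4 = 2.4475806 − 0.0047154·(0.0207444)/(-0.0759113) = 2.4488692;  |Δ| = 0.0012886
f(2.4488692) = -0.0000319
t5 = 2.4488692 − (-0.0000319)·(0.0012886)/(-0.0047474) = 2.4488605;  |Δ| = 0.0000087
|t5 − t4| = 0.0000087 < 0.0001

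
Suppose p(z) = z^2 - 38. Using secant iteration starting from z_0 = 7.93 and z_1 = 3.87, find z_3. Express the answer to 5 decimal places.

6.24569

p(7.93) = 24.8849000, p(3.87) = -23.0231000
z_2 = 3.8700000 − (-23.0231000)·(3.8700000 − 7.9300000) / (-23.0231000 − 24.8849000) = 3.8700000 − (93.4737860)/(-47.9080000) = 5.8211102
p(5.8211102) = -4.1146764
z_3 = 5.8211102 − (-4.1146764)·(5.8211102 − 3.8700000) / (-4.1146764 − (-23.0231000)) = 5.8211102 − (-8.0281870)/(18.9084236) = 6.2456927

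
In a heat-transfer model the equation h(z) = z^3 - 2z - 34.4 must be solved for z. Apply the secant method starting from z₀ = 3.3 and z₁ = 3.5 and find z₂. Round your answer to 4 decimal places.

h(3.3) = -5.063000, h(3.5) = 1.475000
z₂ = 3.500000 − 1.475000·(3.500000 − 3.300000) / (1.475000 − (-5.063000)) = 3.500000 − (0.295000)/(6.538000) = 3.454879

3.4549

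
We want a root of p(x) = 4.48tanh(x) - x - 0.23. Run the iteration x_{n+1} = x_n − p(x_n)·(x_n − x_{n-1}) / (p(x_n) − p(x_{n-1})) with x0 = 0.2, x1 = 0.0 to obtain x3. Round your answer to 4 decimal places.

p(0.2) = 0.454241, p(0.0) = -0.230000
x2 = 0.000000 − (-0.230000)·(0.000000 − 0.200000) / (-0.230000 − 0.454241) = 0.000000 − (0.046000)/(-0.684241) = 0.067228
p(0.067228) = 0.003500
x3 = 0.067228 − 0.003500·(0.067228 − 0.000000) / (0.003500 − (-0.230000)) = 0.067228 − (0.000235)/(0.233500) = 0.066220

0.0662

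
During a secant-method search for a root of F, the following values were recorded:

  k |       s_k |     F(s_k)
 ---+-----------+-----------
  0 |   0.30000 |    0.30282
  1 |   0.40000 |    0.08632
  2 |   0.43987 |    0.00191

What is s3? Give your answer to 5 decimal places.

0.44077

s3 = 0.43987 − 0.00191·(0.43987 − 0.40000) / (0.00191 − 0.08632)
   = 0.43987 − (0.0000762)/(-0.0844100) = 0.4407722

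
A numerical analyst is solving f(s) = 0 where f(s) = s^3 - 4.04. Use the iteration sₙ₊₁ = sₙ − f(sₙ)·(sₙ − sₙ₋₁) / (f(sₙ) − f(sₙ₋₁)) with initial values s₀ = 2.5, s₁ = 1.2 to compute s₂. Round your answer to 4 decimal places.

f(2.5) = 11.585000, f(1.2) = -2.312000
s₂ = 1.200000 − (-2.312000)·(1.200000 − 2.500000) / (-2.312000 − 11.585000) = 1.200000 − (3.005600)/(-13.897000) = 1.416277

1.4163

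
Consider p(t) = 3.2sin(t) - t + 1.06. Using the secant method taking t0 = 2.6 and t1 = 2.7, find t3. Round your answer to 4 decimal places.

p(2.6) = 0.109604, p(2.7) = -0.272384
t2 = 2.700000 − (-0.272384)·(2.700000 − 2.600000) / (-0.272384 − 0.109604) = 2.700000 − (-0.027238)/(-0.381989) = 2.628693
p(2.628693) = 0.001565
t3 = 2.628693 − 0.001565·(2.628693 − 2.700000) / (0.001565 − (-0.272384)) = 2.628693 − (-0.000112)/(0.273950) = 2.629101

2.6291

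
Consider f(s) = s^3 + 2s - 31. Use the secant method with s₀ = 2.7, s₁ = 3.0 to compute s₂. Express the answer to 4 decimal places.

2.9242

f(2.7) = -5.917000, f(3.0) = 2.000000
s₂ = 3.000000 − 2.000000·(3.000000 − 2.700000) / (2.000000 − (-5.917000)) = 3.000000 − (0.600000)/(7.917000) = 2.924214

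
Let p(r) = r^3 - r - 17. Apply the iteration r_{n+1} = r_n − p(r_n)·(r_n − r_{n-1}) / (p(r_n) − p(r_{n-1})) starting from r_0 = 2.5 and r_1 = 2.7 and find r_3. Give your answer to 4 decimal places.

p(2.5) = -3.875000, p(2.7) = -0.017000
r_2 = 2.700000 − (-0.017000)·(2.700000 − 2.500000) / (-0.017000 − (-3.875000)) = 2.700000 − (-0.003400)/(3.858000) = 2.700881
p(2.700881) = 0.001399
r_3 = 2.700881 − 0.001399·(2.700881 − 2.700000) / (0.001399 − (-0.017000)) = 2.700881 − (0.000001)/(0.018399) = 2.700814

2.7008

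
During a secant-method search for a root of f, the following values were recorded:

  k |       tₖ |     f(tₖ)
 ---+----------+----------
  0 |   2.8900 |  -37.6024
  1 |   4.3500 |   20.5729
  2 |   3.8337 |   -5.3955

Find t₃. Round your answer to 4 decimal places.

t₃ = 3.8337 − (-5.3955)·(3.8337 − 4.3500) / (-5.3955 − 20.5729)
   = 3.8337 − (2.785697)/(-25.968400) = 3.940973

3.9410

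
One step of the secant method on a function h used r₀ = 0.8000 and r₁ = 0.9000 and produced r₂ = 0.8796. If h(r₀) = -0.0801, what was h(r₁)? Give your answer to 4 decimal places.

The secant line through (0.8000, -0.0801) and (0.9000, h(r₁)) crosses zero at r₂ = 0.8796.
So (0.8000, -0.0801), (0.9000, h(r₁)), (0.8796, 0) are collinear:
h(r₁) = -0.0801 · (0.9000 − 0.8796) / (0.8000 − 0.8796) = -0.0801 · (0.020400)/(-0.079600) = 0.020528

0.0205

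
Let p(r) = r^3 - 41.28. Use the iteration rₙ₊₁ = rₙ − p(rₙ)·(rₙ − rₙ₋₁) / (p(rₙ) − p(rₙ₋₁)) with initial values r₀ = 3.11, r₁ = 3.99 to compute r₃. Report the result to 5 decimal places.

3.44881

p(3.11) = -11.1997690, p(3.99) = 22.2411990
r₂ = 3.9900000 − 22.2411990·(3.9900000 − 3.1100000) / (22.2411990 − (-11.1997690)) = 3.9900000 − (19.5722551)/(33.4409680) = 3.4047222
p(3.4047222) = -1.8120054
r₃ = 3.4047222 − (-1.8120054)·(3.4047222 − 3.9900000) / (-1.8120054 − 22.2411990) = 3.4047222 − (1.0605265)/(-24.0532044) = 3.4488131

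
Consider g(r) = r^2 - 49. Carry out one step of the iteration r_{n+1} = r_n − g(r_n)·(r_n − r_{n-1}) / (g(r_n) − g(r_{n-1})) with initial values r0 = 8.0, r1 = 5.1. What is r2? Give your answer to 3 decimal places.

g(8.0) = 15.00000, g(5.1) = -22.99000
r2 = 5.10000 − (-22.99000)·(5.10000 − 8.00000) / (-22.99000 − 15.00000) = 5.10000 − (66.67100)/(-37.99000) = 6.85496

6.855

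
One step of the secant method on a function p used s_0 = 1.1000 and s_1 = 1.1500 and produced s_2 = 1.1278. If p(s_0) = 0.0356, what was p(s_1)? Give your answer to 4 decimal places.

The secant line through (1.1000, 0.0356) and (1.1500, p(s_1)) crosses zero at s_2 = 1.1278.
So (1.1000, 0.0356), (1.1500, p(s_1)), (1.1278, 0) are collinear:
p(s_1) = 0.0356 · (1.1500 − 1.1278) / (1.1000 − 1.1278) = 0.0356 · (0.022200)/(-0.027800) = -0.028429

-0.0284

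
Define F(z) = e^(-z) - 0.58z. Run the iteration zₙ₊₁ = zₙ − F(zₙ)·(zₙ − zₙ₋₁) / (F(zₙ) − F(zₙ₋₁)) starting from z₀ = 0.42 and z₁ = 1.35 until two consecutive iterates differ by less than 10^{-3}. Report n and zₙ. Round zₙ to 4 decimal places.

n = 5, zₙ = 0.7858

F(0.42) = 0.413447, F(1.35) = -0.523760
z₂ = 1.350000 − (-0.523760)·(0.930000)/(-0.937207) = 0.830268;  |Δ| = 0.519732
F(0.830268) = -0.045623
z₃ = 0.830268 − (-0.045623)·(-0.519732)/(0.478137) = 0.780676;  |Δ| = 0.049592
F(0.780676) = 0.005304
z₄ = 0.780676 − 0.005304·(-0.049592)/(0.050927) = 0.785841;  |Δ| = 0.005165
F(0.785841) = -0.000052
z₅ = 0.785841 − (-0.000052)·(0.005165)/(-0.005356) = 0.785791;  |Δ| = 0.000050
|z₅ − z₄| = 0.000050 < 10^{-3}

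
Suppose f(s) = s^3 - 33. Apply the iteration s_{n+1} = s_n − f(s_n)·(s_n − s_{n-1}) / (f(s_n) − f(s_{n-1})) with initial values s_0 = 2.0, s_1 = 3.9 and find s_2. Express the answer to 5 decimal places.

f(2.0) = -25.0000000, f(3.9) = 26.3190000
s_2 = 3.9000000 − 26.3190000·(3.9000000 − 2.0000000) / (26.3190000 − (-25.0000000)) = 3.9000000 − (50.0061000)/(51.3190000) = 2.9255831

2.92558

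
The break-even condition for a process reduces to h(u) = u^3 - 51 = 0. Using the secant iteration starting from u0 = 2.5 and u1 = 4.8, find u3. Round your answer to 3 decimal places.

3.618

h(2.5) = -35.37500, h(4.8) = 59.59200
u2 = 4.80000 − 59.59200·(4.80000 − 2.50000) / (59.59200 − (-35.37500)) = 4.80000 − (137.06160)/(94.96700) = 3.35674
h(3.35674) = -13.17708
u3 = 3.35674 − (-13.17708)·(3.35674 − 4.80000) / (-13.17708 − 59.59200) = 3.35674 − (19.01789)/(-72.76908) = 3.61809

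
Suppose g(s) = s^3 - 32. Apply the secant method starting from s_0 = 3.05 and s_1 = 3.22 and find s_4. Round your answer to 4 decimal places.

3.1748

g(3.05) = -3.627375, g(3.22) = 1.386248
s_2 = 3.220000 − 1.386248·(3.220000 − 3.050000) / (1.386248 − (-3.627375)) = 3.220000 − (0.235662)/(5.013623) = 3.172996
g(3.172996) = -0.054593
s_3 = 3.172996 − (-0.054593)·(3.172996 − 3.220000) / (-0.054593 − 1.386248) = 3.172996 − (0.002566)/(-1.440841) = 3.174777
g(3.174777) = -0.000771
s_4 = 3.174777 − (-0.000771)·(3.174777 − 3.172996) / (-0.000771 − (-0.054593)) = 3.174777 − (-0.000001)/(0.053822) = 3.174802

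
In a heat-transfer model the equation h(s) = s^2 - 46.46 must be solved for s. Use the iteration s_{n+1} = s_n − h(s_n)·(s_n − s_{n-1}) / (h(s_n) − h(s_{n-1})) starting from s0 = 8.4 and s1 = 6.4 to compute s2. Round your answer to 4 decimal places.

6.7716

h(8.4) = 24.100000, h(6.4) = -5.500000
s2 = 6.400000 − (-5.500000)·(6.400000 − 8.400000) / (-5.500000 − 24.100000) = 6.400000 − (11.000000)/(-29.600000) = 6.771622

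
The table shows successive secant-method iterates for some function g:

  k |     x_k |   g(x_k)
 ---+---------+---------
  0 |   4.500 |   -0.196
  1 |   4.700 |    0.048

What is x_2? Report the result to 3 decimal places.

4.661

x_2 = 4.700 − 0.048·(4.700 − 4.500) / (0.048 − (-0.196))
   = 4.700 − (0.00960)/(0.24400) = 4.66066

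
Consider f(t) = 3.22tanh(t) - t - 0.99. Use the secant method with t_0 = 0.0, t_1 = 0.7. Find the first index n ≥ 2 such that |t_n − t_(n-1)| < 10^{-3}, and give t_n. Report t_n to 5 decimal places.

n = 5, t_n = 0.50130

f(0.0) = -0.9900000, f(0.7) = 0.2560642
t_2 = 0.7000000 − 0.2560642·(0.7000000)/(1.2460642) = 0.5561511;  |Δ| = 0.1438489
f(0.5561511) = 0.0803228
t_3 = 0.5561511 − 0.0803228·(-0.1438489)/(-0.1757414) = 0.4904048;  |Δ| = 0.0657463
f(0.4904048) = -0.0167936
t_4 = 0.4904048 − (-0.0167936)·(-0.0657463)/(-0.0971164) = 0.5017738;  |Δ| = 0.0113690
f(0.5017738) = 0.0007316
t_5 = 0.5017738 − 0.0007316·(0.0113690)/(0.0175252) = 0.5012992;  |Δ| = 0.0004746
|t_5 − t_4| = 0.0004746 < 10^{-3}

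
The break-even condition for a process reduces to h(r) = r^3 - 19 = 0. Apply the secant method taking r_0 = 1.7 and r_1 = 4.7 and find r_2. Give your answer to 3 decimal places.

2.127

h(1.7) = -14.08700, h(4.7) = 84.82300
r_2 = 4.70000 − 84.82300·(4.70000 − 1.70000) / (84.82300 − (-14.08700)) = 4.70000 − (254.46900)/(98.91000) = 2.12727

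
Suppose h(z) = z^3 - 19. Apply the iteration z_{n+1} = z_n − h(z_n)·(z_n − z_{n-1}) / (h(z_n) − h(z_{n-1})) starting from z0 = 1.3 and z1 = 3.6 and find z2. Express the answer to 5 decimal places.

h(1.3) = -16.8030000, h(3.6) = 27.6560000
z2 = 3.6000000 − 27.6560000·(3.6000000 − 1.3000000) / (27.6560000 − (-16.8030000)) = 3.6000000 − (63.6088000)/(44.4590000) = 2.1692706

2.16927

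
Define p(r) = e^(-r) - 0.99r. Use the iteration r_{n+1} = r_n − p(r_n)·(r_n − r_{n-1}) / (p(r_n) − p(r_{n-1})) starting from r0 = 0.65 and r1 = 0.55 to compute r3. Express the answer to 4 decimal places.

0.5708

p(0.65) = -0.121454, p(0.55) = 0.032450
r2 = 0.550000 − 0.032450·(0.550000 − 0.650000) / (0.032450 − (-0.121454)) = 0.550000 − (-0.003245)/(0.153904) = 0.571084
p(0.571084) = -0.000461
r3 = 0.571084 − (-0.000461)·(0.571084 − 0.550000) / (-0.000461 − 0.032450) = 0.571084 − (-0.000010)/(-0.032911) = 0.570789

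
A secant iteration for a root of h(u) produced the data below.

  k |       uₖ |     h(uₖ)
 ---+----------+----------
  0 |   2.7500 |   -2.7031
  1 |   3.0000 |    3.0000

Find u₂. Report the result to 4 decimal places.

u₂ = 3.0000 − 3.0000·(3.0000 − 2.7500) / (3.0000 − (-2.7031))
   = 3.0000 − (0.750000)/(5.703100) = 2.868493

2.8685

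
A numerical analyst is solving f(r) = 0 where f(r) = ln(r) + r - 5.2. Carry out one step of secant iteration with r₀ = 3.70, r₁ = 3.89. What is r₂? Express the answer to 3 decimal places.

f(3.70) = -0.19167, f(3.89) = 0.04841
r₂ = 3.89000 − 0.04841·(3.89000 − 3.70000) / (0.04841 − (-0.19167)) = 3.89000 − (0.00920)/(0.24008) = 3.85169

3.852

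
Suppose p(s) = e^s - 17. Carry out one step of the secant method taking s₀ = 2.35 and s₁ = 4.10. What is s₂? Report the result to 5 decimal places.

2.57867

p(2.35) = -6.5144303, p(4.10) = 43.3402876
s₂ = 4.1000000 − 43.3402876·(4.1000000 − 2.3500000) / (43.3402876 − (-6.5144303)) = 4.1000000 − (75.8455033)/(49.8547179) = 2.5786695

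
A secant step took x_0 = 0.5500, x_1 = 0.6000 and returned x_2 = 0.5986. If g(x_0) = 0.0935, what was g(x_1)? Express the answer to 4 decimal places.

The secant line through (0.5500, 0.0935) and (0.6000, g(x_1)) crosses zero at x_2 = 0.5986.
So (0.5500, 0.0935), (0.6000, g(x_1)), (0.5986, 0) are collinear:
g(x_1) = 0.0935 · (0.6000 − 0.5986) / (0.5500 − 0.5986) = 0.0935 · (0.001400)/(-0.048600) = -0.002693

-0.0027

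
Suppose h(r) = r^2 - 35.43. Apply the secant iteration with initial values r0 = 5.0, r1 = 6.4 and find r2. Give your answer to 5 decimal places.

h(5.0) = -10.4300000, h(6.4) = 5.5300000
r2 = 6.4000000 − 5.5300000·(6.4000000 − 5.0000000) / (5.5300000 − (-10.4300000)) = 6.4000000 − (7.7420000)/(15.9600000) = 5.9149123

5.91491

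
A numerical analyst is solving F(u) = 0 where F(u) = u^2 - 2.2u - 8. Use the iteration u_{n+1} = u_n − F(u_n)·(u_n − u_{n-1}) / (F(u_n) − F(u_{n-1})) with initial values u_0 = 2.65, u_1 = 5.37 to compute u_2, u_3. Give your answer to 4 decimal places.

F(2.65) = -6.807500, F(5.37) = 9.022900
u_2 = 5.370000 − 9.022900·(5.370000 − 2.650000) / (9.022900 − (-6.807500)) = 5.370000 − (24.542288)/(15.830400) = 3.819674
F(3.819674) = -1.813376
u_3 = 3.819674 − (-1.813376)·(3.819674 − 5.370000) / (-1.813376 − 9.022900) = 3.819674 − (2.811325)/(-10.836276) = 4.079110

3.8197, 4.0791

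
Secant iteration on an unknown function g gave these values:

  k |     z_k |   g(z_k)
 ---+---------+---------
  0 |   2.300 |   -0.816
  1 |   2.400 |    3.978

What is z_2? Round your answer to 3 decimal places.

z_2 = 2.400 − 3.978·(2.400 − 2.300) / (3.978 − (-0.816))
   = 2.400 − (0.39780)/(4.79400) = 2.31702

2.317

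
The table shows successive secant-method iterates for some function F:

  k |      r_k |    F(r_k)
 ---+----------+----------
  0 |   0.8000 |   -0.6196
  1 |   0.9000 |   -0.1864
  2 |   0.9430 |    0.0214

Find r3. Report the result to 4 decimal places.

r3 = 0.9430 − 0.0214·(0.9430 − 0.9000) / (0.0214 − (-0.1864))
   = 0.9430 − (0.000920)/(0.207800) = 0.938572

0.9386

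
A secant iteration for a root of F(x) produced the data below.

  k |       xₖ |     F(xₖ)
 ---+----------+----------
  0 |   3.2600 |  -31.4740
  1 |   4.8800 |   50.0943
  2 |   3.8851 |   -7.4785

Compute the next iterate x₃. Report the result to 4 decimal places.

4.0143

x₃ = 3.8851 − (-7.4785)·(3.8851 − 4.8800) / (-7.4785 − 50.0943)
   = 3.8851 − (7.440360)/(-57.572800) = 4.014334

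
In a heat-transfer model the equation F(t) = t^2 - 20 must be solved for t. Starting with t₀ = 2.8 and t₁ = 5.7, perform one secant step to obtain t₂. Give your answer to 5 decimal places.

F(2.8) = -12.1600000, F(5.7) = 12.4900000
t₂ = 5.7000000 − 12.4900000·(5.7000000 − 2.8000000) / (12.4900000 − (-12.1600000)) = 5.7000000 − (36.2210000)/(24.6500000) = 4.2305882

4.23059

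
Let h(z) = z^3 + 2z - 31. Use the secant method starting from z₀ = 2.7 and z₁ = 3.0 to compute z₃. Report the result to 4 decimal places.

2.9294

h(2.7) = -5.917000, h(3.0) = 2.000000
z₂ = 3.000000 − 2.000000·(3.000000 − 2.700000) / (2.000000 − (-5.917000)) = 3.000000 − (0.600000)/(7.917000) = 2.924214
h(2.924214) = -0.146545
z₃ = 2.924214 − (-0.146545)·(2.924214 − 3.000000) / (-0.146545 − 2.000000) = 2.924214 − (0.011106)/(-2.146545) = 2.929388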